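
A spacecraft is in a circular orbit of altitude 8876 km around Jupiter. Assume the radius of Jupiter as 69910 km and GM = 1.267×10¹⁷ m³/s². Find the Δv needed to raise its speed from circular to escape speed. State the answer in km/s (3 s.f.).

Δv ≈ 16.6 km/s

r = 69910 + 8876 = 78786 km = 7.8786×10⁷ m.
Circular speed v_c = √(μ/r) = 40100 m/s.
Escape speed v_esc = √(2μ/r) = √2 × v_c = 56710 m/s.
Δv = v_esc − v_c = 16610 m/s = 16.61 km/s.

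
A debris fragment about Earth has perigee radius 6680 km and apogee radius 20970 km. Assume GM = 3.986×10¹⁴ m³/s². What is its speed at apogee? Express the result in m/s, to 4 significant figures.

Semi-major axis a = (r_p + r_a)/2 = 13825 km = 1.382×10⁷ m.
Vis-viva: v² = μ(2/r − 1/a) = 3.986×10¹⁴ × (9.537×10⁻⁸ − 7.233×10⁻⁸) = 9.184×10⁶ m²/s².
v = 3031 m/s.

v ≈ 3031 m/s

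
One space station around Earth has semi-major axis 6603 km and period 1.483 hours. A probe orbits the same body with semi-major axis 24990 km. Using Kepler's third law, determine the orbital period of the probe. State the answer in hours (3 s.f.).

Kepler's third law: T² ∝ a³, so T₂ = T₁ (a₂/a₁)^(3/2).
a₂/a₁ = 3.785, (a₂/a₁)^(3/2) = 7.363.
T₂ = 1.483 × 7.363 = 10.92 hours.

T₂ ≈ 10.9 hours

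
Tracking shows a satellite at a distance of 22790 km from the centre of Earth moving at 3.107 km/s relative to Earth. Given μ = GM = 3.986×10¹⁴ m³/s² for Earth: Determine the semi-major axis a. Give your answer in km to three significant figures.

a ≈ 15700 km

r = 2.279×10⁷ m.
Vis-viva rearranged: 1/a = 2/r − v²/μ = 8.776×10⁻⁸ − 2.422×10⁻⁸ = 6.354×10⁻⁸ m⁻¹.
a = 1.574×10⁷ m = 15738 km.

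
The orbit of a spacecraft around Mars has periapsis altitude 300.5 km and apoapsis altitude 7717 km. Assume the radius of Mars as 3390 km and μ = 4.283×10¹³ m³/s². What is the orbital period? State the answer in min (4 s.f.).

r_p = 3390 + 300.5 = 3690.5 km = 3.6905×10⁶ m.
r_a = 3390 + 7717 = 11107 km = 1.1107×10⁷ m.
Semi-major axis a = (r_p + r_a)/2 = (3690.5 + 11107)/2 = 7398.8 km = 7.399×10⁶ m.
By Kepler's third law T = 2π√(a³/μ) = 2π × 3.075×10³ = 1.932×10⁴ s.
= 322.0 min.

T ≈ 322.0 min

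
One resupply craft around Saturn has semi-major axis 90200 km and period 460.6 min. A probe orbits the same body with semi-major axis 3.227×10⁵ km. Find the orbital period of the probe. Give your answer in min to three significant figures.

Kepler's third law: T² ∝ a³, so T₂ = T₁ (a₂/a₁)^(3/2).
a₂/a₁ = 3.578, (a₂/a₁)^(3/2) = 6.767.
T₂ = 460.6 × 6.767 = 3117 min.

T₂ ≈ 3120 min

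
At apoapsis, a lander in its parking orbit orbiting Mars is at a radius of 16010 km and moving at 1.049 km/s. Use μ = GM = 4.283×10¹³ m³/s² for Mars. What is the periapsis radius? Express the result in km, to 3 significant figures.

r_a = 1.601×10⁷ m.
Specific energy ε = v²/2 − μ/r = -2.125×10⁶ J/kg, so a = −μ/(2ε) = 1.008×10⁷ m.
The apsides satisfy r_p + r_a = 2a, so the periapsis radius is 2a − r_a = 4.145×10⁶ m = 4145.3 km.

periapsis radius ≈ 4150 km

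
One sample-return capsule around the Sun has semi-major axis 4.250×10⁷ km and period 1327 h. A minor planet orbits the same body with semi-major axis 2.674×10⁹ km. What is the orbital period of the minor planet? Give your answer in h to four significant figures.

T₂ ≈ 6.623×10⁵ h

Kepler's third law: T² ∝ a³, so T₂ = T₁ (a₂/a₁)^(3/2).
a₂/a₁ = 62.92, (a₂/a₁)^(3/2) = 499.1.
T₂ = 1327 × 499.1 = 6.623×10⁵ h.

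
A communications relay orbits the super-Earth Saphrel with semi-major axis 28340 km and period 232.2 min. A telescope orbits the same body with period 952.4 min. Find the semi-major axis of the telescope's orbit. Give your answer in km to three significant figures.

Kepler's third law: a³ ∝ T², so a₂ = a₁ (T₂/T₁)^(2/3).
T₂/T₁ = 4.102, (T₂/T₁)^(2/3) = 2.562.
a₂ = 28340 × 2.562 = 72620 km.

a₂ ≈ 72600 km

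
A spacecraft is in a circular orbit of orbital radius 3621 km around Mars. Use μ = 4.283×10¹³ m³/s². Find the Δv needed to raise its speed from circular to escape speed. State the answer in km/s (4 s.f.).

r = 3621 km = 3.621×10⁶ m.
Circular speed v_c = √(μ/r) = 3439 m/s.
Escape speed v_esc = √(2μ/r) = √2 × v_c = 4864 m/s.
Δv = v_esc − v_c = 1425 m/s = 1.425 km/s.

Δv ≈ 1.425 km/s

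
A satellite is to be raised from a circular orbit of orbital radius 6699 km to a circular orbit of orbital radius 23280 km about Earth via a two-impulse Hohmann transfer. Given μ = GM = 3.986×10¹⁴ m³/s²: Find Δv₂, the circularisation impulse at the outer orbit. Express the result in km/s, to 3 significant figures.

Δv ≈ 1.37 km/s

r₁ = 6699 km = 6.699×10⁶ m.
r₂ = 23280 km = 2.328×10⁷ m.
Transfer ellipse a_t = (r₁ + r₂)/2 = 1.499×10⁷ m.
At r₁: circular v_c1 = √(μ/r₁) = 7714 m/s; transfer-perigee v_p = √[μ(2/r₁ − 1/a_t)] = 9613 m/s.
At r₂: circular v_c2 = √(μ/r₂) = 4138 m/s; transfer-apogee v_a = √[μ(2/r₂ − 1/a_t)] = 2766 m/s.
Δv₂ = v_c2 − v_a = 1372 m/s.
= 1.372 km/s.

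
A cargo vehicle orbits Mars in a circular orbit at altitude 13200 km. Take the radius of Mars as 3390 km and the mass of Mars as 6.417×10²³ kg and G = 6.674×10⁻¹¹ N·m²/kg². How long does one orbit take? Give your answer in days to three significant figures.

T ≈ 0.751 days

μ = GM = 6.674×10⁻¹¹ × 6.417×10²³ = 4.283×10¹³ m³/s².
r = 3390 + 13200 = 16590 km = 1.6590×10⁷ m.
Kepler's third law: T = 2π√(r³/μ) = 2π√((1.659×10⁷)³ / 4.283×10¹³).
r³/μ = 1.066×10⁸ s², so T = 2π × 1.033×10⁴ = 6.488×10⁴ s.
Converting: 6.488×10⁴ s ÷ 86400 = 0.7509 days.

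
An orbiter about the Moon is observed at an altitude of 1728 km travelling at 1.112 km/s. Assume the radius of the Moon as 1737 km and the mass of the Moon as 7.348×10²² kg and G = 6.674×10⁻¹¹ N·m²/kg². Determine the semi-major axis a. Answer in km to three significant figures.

a ≈ 3080 km

μ = GM = 6.674×10⁻¹¹ × 7.348×10²² = 4.904×10¹² m³/s².
r = 1737 + 1728 = 3465.0 km = 3.465×10⁶ m.
Vis-viva rearranged: 1/a = 2/r − v²/μ = 5.772×10⁻⁷ − 2.521×10⁻⁷ = 3.251×10⁻⁷ m⁻¹.
a = 3.076×10⁶ m = 3076.4 km.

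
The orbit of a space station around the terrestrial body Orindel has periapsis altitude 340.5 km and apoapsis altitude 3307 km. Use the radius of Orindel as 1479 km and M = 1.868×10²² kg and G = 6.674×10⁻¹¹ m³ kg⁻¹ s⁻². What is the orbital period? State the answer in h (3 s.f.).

T ≈ 9.38 h

μ = GM = 6.674×10⁻¹¹ × 1.868×10²² = 1.247×10¹² m³/s².
r_p = 1479 + 340.5 = 1819.5 km = 1.8195×10⁶ m.
r_a = 1479 + 3307 = 4786.0 km = 4.7860×10⁶ m.
Semi-major axis a = (r_p + r_a)/2 = (1819.5 + 4786.0)/2 = 3302.8 km = 3.303×10⁶ m.
By Kepler's third law T = 2π√(a³/μ) = 2π × 5.376×10³ = 3.378×10⁴ s.
= 9.382 h.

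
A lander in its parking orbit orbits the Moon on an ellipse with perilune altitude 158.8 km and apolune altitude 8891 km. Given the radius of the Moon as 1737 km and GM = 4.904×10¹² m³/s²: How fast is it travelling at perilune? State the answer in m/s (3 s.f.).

v ≈ 2100 m/s

r_p = 1737 + 158.8 = 1895.8 km = 1.8958×10⁶ m.
r_a = 1737 + 8891 = 10628 km = 1.0628×10⁷ m.
Semi-major axis a = (r_p + r_a)/2 = 6261.9 km = 6.262×10⁶ m.
Vis-viva: v² = μ(2/r − 1/a) = 4.904×10¹² × (1.055×10⁻⁶ − 1.597×10⁻⁷) = 4.390×10⁶ m²/s².
v = 2095 m/s.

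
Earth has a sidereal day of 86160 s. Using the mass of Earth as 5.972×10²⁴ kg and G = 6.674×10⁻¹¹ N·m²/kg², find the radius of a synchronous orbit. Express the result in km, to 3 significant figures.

r_sync ≈ 42200 km

μ = GM = 6.674×10⁻¹¹ × 5.972×10²⁴ = 3.986×10¹⁴ m³/s².
A synchronous orbit has period T, so by Kepler's third law a = (μT²/4π²)^(1/3).
μT²/4π² = 3.986×10¹⁴ × (8.616×10⁴)² / 39.48 = 7.495×10²² m³.
a = 4.216×10⁷ m = 42162 km.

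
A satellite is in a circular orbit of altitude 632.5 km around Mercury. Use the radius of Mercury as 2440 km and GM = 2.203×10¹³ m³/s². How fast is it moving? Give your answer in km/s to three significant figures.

v ≈ 2.68 km/s

r = 2440 + 632.5 = 3072.5 km = 3.0725×10⁶ m.
For a circular orbit v = √(μ/r) = √(2.203×10¹³ / 3.072×10⁶) = √(7.170×10⁶) = 2678 m/s.
That is 2.678 km/s.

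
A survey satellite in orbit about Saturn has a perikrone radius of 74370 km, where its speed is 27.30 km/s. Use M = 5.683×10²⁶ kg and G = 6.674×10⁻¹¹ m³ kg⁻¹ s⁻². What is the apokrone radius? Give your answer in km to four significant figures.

μ = GM = 6.674×10⁻¹¹ × 5.683×10²⁶ = 3.793×10¹⁶ m³/s².
r_p = 7.437×10⁷ m.
Specific energy ε = v²/2 − μ/r = -1.374×10⁸ J/kg, so a = −μ/(2ε) = 1.381×10⁸ m.
The apsides satisfy r_p + r_a = 2a, so the apokrone radius is 2a − r_p = 2.018×10⁸ m = 2.0177×10⁵ km.

apokrone radius ≈ 2.018×10⁵ km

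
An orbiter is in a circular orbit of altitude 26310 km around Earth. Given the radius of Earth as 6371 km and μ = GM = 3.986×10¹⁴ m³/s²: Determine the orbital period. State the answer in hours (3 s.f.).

r = 6371 + 26310 = 32681 km = 3.2681×10⁷ m.
Kepler's third law: T = 2π√(r³/μ) = 2π√((3.268×10⁷)³ / 3.986×10¹⁴).
r³/μ = 8.757×10⁷ s², so T = 2π × 9.358×10³ = 5.880×10⁴ s.
Converting: 5.880×10⁴ s ÷ 3600 = 16.33 hours.

T ≈ 16.3 hours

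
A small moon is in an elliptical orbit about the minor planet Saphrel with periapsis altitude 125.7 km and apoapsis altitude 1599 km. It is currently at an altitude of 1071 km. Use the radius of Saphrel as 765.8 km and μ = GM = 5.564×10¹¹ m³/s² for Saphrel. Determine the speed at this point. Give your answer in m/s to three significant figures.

r_p = 765.8 + 125.7 = 891.50 km = 8.9150×10⁵ m.
r_a = 765.8 + 1599 = 2364.8 km = 2.3648×10⁶ m.
r = 765.8 + 1071 = 1836.8 km = 1.837×10⁶ m.
Semi-major axis a = (r_p + r_a)/2 = 1628.2 km = 1.628×10⁶ m.
Vis-viva: v² = μ(2/r − 1/a) = 5.564×10¹¹ × (1.089×10⁻⁶ − 6.142×10⁻⁷) = 2.641×10⁵ m²/s².
v = 513.9 m/s.

v ≈ 514 m/s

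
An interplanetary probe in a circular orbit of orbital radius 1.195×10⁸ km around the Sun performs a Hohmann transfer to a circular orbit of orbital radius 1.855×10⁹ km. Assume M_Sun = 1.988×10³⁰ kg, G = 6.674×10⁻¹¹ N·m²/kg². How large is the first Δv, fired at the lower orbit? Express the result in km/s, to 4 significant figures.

Δv ≈ 12.35 km/s

μ = GM = 6.674×10⁻¹¹ × 1.988×10³⁰ = 1.327×10²⁰ m³/s².
r₁ = 1.195×10⁸ km = 1.195×10¹¹ m.
r₂ = 1.855×10⁹ km = 1.855×10¹² m.
Transfer ellipse a_t = (r₁ + r₂)/2 = 9.872×10¹¹ m.
At r₁: circular v_c1 = √(μ/r₁) = 33320 m/s; transfer-perihelion v_p = √[μ(2/r₁ − 1/a_t)] = 45670 m/s.
Δv₁ = v_p − v_c1 = 12350 m/s.
= 12.35 km/s.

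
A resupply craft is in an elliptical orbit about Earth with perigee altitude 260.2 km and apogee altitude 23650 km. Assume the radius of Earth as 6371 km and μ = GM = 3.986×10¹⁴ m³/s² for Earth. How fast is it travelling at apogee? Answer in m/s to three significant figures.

r_p = 6371 + 260.2 = 6631.2 km = 6.6312×10⁶ m.
r_a = 6371 + 23650 = 30021 km = 3.0021×10⁷ m.
Semi-major axis a = (r_p + r_a)/2 = 18326 km = 1.833×10⁷ m.
Vis-viva: v² = μ(2/r − 1/a) = 3.986×10¹⁴ × (6.662×10⁻⁸ − 5.457×10⁻⁸) = 4.804×10⁶ m²/s².
v = 2192 m/s.

v ≈ 2190 m/s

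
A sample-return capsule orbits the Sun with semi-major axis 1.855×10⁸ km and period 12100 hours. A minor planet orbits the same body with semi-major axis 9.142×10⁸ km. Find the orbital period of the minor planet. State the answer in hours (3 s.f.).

T₂ ≈ 1.32×10⁵ hours

Kepler's third law: T² ∝ a³, so T₂ = T₁ (a₂/a₁)^(3/2).
a₂/a₁ = 4.928, (a₂/a₁)^(3/2) = 10.94.
T₂ = 12100 × 10.94 = 1.324×10⁵ hours.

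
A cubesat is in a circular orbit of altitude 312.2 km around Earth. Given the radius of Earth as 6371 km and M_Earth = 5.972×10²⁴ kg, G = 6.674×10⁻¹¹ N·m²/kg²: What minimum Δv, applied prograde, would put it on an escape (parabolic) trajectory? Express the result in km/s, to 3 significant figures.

μ = GM = 6.674×10⁻¹¹ × 5.972×10²⁴ = 3.986×10¹⁴ m³/s².
r = 6371 + 312.2 = 6683.2 km = 6.6832×10⁶ m.
Circular speed v_c = √(μ/r) = 7723 m/s.
Escape speed v_esc = √(2μ/r) = √2 × v_c = 10920 m/s.
Δv = v_esc − v_c = 3199 m/s = 3.199 km/s.

Δv ≈ 3.20 km/s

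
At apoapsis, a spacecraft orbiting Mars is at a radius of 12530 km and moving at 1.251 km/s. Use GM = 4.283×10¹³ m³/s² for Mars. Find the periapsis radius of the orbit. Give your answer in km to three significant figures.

r_a = 1.253×10⁷ m.
Specific energy ε = v²/2 − μ/r = -2.636×10⁶ J/kg, so a = −μ/(2ε) = 8.125×10⁶ m.
The apsides satisfy r_p + r_a = 2a, so the periapsis radius is 2a − r_a = 3.720×10⁶ m = 3720.0 km.

periapsis radius ≈ 3720 km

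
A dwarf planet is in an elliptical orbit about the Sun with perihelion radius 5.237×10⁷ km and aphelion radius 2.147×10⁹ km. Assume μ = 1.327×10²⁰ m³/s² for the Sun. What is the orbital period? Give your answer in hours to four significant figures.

T ≈ 174700 hours

Semi-major axis a = (r_p + r_a)/2 = (5.2370×10⁷ + 2.1470×10⁹)/2 = 1.0997×10⁹ km = 1.100×10¹² m.
By Kepler's third law T = 2π√(a³/μ) = 2π × 1.001×10⁸ = 6.290×10⁸ s.
= 1.747×10⁵ hours.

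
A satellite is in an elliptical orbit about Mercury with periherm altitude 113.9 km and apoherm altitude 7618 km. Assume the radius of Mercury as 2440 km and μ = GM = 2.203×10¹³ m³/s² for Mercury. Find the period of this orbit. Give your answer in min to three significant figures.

T ≈ 353 min

r_p = 2440 + 113.9 = 2553.9 km = 2.5539×10⁶ m.
r_a = 2440 + 7618 = 10058 km = 1.0058×10⁷ m.
Semi-major axis a = (r_p + r_a)/2 = (2553.9 + 10058)/2 = 6305.9 km = 6.306×10⁶ m.
By Kepler's third law T = 2π√(a³/μ) = 2π × 3.374×10³ = 2.120×10⁴ s.
= 353.3 min.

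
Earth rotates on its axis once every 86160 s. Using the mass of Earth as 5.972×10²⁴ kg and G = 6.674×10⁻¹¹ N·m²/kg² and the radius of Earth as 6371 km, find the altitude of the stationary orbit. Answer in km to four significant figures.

μ = GM = 6.674×10⁻¹¹ × 5.972×10²⁴ = 3.986×10¹⁴ m³/s².
A synchronous orbit has period T, so by Kepler's third law a = (μT²/4π²)^(1/3).
μT²/4π² = 3.986×10¹⁴ × (8.616×10⁴)² / 39.48 = 7.495×10²² m³.
a = 4.216×10⁷ m = 42162 km.
Altitude h = a − R = 42162 − 6371 = 35791 km.

h_sync ≈ 35790 km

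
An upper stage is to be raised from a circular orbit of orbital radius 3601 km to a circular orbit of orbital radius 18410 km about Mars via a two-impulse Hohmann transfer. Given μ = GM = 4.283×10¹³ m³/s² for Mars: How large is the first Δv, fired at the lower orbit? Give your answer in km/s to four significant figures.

Δv ≈ 1.012 km/s

r₁ = 3601 km = 3.601×10⁶ m.
r₂ = 18410 km = 1.841×10⁷ m.
Transfer ellipse a_t = (r₁ + r₂)/2 = 1.101×10⁷ m.
At r₁: circular v_c1 = √(μ/r₁) = 3449 m/s; transfer-periapsis v_p = √[μ(2/r₁ − 1/a_t)] = 4461 m/s.
Δv₁ = v_p − v_c1 = 1012 m/s.
= 1.012 km/s.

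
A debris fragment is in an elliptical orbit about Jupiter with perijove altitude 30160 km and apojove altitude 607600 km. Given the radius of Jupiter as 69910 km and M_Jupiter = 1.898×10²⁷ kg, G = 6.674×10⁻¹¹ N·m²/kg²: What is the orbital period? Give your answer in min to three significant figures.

T ≈ 2260 min

μ = GM = 6.674×10⁻¹¹ × 1.898×10²⁷ = 1.267×10¹⁷ m³/s².
r_p = 69910 + 30160 = 100070 km = 1.0007×10⁸ m.
r_a = 69910 + 607600 = 677510 km = 6.7751×10⁸ m.
Semi-major axis a = (r_p + r_a)/2 = (1.0007×10⁵ + 6.7751×10⁵)/2 = 3.8879×10⁵ km = 3.888×10⁸ m.
By Kepler's third law T = 2π√(a³/μ) = 2π × 2.154×10⁴ = 1.353×10⁵ s.
= 2256 min.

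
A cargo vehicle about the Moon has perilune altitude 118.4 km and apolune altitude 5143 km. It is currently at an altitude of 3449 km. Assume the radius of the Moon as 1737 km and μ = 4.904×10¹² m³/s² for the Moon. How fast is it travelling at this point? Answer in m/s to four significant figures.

r_p = 1737 + 118.4 = 1855.4 km = 1.8554×10⁶ m.
r_a = 1737 + 5143 = 6880.0 km = 6.8800×10⁶ m.
r = 1737 + 3449 = 5186.0 km = 5.186×10⁶ m.
Semi-major axis a = (r_p + r_a)/2 = 4367.7 km = 4.368×10⁶ m.
Vis-viva: v² = μ(2/r − 1/a) = 4.904×10¹² × (3.857×10⁻⁷ − 2.290×10⁻⁷) = 7.685×10⁵ m²/s².
v = 876.6 m/s.

v ≈ 876.6 m/s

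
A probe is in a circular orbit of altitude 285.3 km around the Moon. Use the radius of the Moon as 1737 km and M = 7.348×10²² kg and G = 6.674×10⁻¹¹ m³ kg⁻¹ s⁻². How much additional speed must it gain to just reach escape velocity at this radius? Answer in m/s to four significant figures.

μ = GM = 6.674×10⁻¹¹ × 7.348×10²² = 4.904×10¹² m³/s².
r = 1737 + 285.3 = 2022.3 km = 2.0223×10⁶ m.
Circular speed v_c = √(μ/r) = 1557 m/s.
Escape speed v_esc = √(2μ/r) = √2 × v_c = 2202 m/s.
Δv = v_esc − v_c = 645.0 m/s.

Δv ≈ 645.0 m/s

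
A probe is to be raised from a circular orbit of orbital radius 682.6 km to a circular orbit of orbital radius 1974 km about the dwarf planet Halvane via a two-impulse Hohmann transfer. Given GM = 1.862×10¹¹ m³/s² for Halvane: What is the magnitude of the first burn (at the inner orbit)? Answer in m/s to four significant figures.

Δv ≈ 114.4 m/s

r₁ = 682.6 km = 6.826×10⁵ m.
r₂ = 1974 km = 1.974×10⁶ m.
Transfer ellipse a_t = (r₁ + r₂)/2 = 1.328×10⁶ m.
At r₁: circular v_c1 = √(μ/r₁) = 522.3 m/s; transfer-periapsis v_p = √[μ(2/r₁ − 1/a_t)] = 636.7 m/s.
Δv₁ = v_p − v_c1 = 114.4 m/s.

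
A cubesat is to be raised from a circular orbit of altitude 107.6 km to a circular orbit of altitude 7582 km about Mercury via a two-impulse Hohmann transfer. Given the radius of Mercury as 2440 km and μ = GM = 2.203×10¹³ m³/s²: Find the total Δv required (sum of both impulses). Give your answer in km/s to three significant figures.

r₁ = 2440 + 107.6 = 2547.6 km = 2.5476×10⁶ m.
r₂ = 2440 + 7582 = 10022 km = 1.0022×10⁷ m.
Transfer ellipse a_t = (r₁ + r₂)/2 = 6.285×10⁶ m.
At r₁: circular v_c1 = √(μ/r₁) = 2941 m/s; transfer-periherm v_p = √[μ(2/r₁ − 1/a_t)] = 3713 m/s.
Δv₁ = v_p − v_c1 = 772.8 m/s.
At r₂: circular v_c2 = √(μ/r₂) = 1483 m/s; transfer-apoherm v_a = √[μ(2/r₂ − 1/a_t)] = 944.0 m/s.
Δv₂ = v_c2 − v_a = 538.7 m/s.
Total Δv = Δv₁ + Δv₂ = 1311 m/s = 1.311 km/s.

Δv_total ≈ 1.31 km/s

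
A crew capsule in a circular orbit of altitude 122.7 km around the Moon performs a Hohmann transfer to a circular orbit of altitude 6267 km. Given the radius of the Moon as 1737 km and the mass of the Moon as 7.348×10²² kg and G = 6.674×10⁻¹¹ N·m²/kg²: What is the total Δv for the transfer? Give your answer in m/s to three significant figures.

μ = GM = 6.674×10⁻¹¹ × 7.348×10²² = 4.904×10¹² m³/s².
r₁ = 1737 + 122.7 = 1859.7 km = 1.8597×10⁶ m.
r₂ = 1737 + 6267 = 8004.0 km = 8.0040×10⁶ m.
Transfer ellipse a_t = (r₁ + r₂)/2 = 4.932×10⁶ m.
At r₁: circular v_c1 = √(μ/r₁) = 1624 m/s; transfer-perilune v_p = √[μ(2/r₁ − 1/a_t)] = 2069 m/s.
Δv₁ = v_p − v_c1 = 444.8 m/s.
At r₂: circular v_c2 = √(μ/r₂) = 782.8 m/s; transfer-apolune v_a = √[μ(2/r₂ − 1/a_t)] = 480.7 m/s.
Δv₂ = v_c2 − v_a = 302.1 m/s.
Total Δv = Δv₁ + Δv₂ = 746.9 m/s.

Δv_total ≈ 747 m/s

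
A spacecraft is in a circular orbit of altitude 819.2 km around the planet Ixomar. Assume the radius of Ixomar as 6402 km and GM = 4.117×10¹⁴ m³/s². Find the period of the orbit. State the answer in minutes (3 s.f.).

r = 6402 + 819.2 = 7221.2 km = 7.2212×10⁶ m.
Kepler's third law: T = 2π√(r³/μ) = 2π√((7.221×10⁶)³ / 4.117×10¹⁴).
r³/μ = 9.146×10⁵ s², so T = 2π × 9.564×10² = 6.009×10³ s.
Converting: 6.009×10³ s ÷ 60.00 = 100.2 minutes.

T ≈ 100 minutes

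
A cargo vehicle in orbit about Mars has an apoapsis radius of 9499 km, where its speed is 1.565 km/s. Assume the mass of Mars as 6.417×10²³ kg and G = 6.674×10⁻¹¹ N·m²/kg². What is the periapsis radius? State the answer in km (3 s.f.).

periapsis radius ≈ 3540 km

μ = GM = 6.674×10⁻¹¹ × 6.417×10²³ = 4.283×10¹³ m³/s².
r_a = 9.499×10⁶ m.
Specific energy ε = v²/2 − μ/r = -3.284×10⁶ J/kg, so a = −μ/(2ε) = 6.521×10⁶ m.
The apsides satisfy r_p + r_a = 2a, so the periapsis radius is 2a − r_a = 3.542×10⁶ m = 3542.2 km.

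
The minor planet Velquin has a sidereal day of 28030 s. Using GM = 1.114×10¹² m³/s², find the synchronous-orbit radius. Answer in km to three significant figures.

r_sync ≈ 2810 km

A synchronous orbit has period T, so by Kepler's third law a = (μT²/4π²)^(1/3).
μT²/4π² = 1.114×10¹² × (2.803×10⁴)² / 39.48 = 2.217×10¹⁹ m³.
a = 2.809×10⁶ m = 2809.3 km.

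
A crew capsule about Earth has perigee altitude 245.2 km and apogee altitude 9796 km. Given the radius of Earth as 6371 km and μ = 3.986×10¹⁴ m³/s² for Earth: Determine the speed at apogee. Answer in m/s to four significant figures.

v ≈ 3784 m/s

r_p = 6371 + 245.2 = 6616.2 km = 6.6162×10⁶ m.
r_a = 6371 + 9796 = 16167 km = 1.6167×10⁷ m.
Semi-major axis a = (r_p + r_a)/2 = 11392 km = 1.139×10⁷ m.
Vis-viva: v² = μ(2/r − 1/a) = 3.986×10¹⁴ × (1.237×10⁻⁷ − 8.778×10⁻⁸) = 1.432×10⁷ m²/s².
v = 3784 m/s.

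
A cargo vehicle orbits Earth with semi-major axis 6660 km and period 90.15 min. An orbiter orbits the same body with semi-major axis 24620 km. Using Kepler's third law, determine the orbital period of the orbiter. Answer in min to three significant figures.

T₂ ≈ 641 min

Kepler's third law: T² ∝ a³, so T₂ = T₁ (a₂/a₁)^(3/2).
a₂/a₁ = 3.697, (a₂/a₁)^(3/2) = 7.108.
T₂ = 90.15 × 7.108 = 640.7 min.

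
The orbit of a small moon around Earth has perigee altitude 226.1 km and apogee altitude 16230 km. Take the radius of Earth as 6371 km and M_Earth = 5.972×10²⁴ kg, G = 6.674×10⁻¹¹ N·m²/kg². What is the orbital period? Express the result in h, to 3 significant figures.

μ = GM = 6.674×10⁻¹¹ × 5.972×10²⁴ = 3.986×10¹⁴ m³/s².
r_p = 6371 + 226.1 = 6597.1 km = 6.5971×10⁶ m.
r_a = 6371 + 16230 = 22601 km = 2.2601×10⁷ m.
Semi-major axis a = (r_p + r_a)/2 = (6597.1 + 22601)/2 = 14599 km = 1.460×10⁷ m.
By Kepler's third law T = 2π√(a³/μ) = 2π × 2.794×10³ = 1.756×10⁴ s.
= 4.877 h.

T ≈ 4.88 h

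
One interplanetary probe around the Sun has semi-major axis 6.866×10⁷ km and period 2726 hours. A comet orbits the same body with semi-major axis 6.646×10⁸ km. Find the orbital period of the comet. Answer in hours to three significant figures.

T₂ ≈ 82100 hours

Kepler's third law: T² ∝ a³, so T₂ = T₁ (a₂/a₁)^(3/2).
a₂/a₁ = 9.680, (a₂/a₁)^(3/2) = 30.12.
T₂ = 2726 × 30.12 = 82090 hours.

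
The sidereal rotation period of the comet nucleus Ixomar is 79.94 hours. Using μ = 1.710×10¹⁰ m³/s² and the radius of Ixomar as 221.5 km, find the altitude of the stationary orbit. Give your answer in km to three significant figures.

T = 79.94 hours = 2.878×10⁵ s.
A synchronous orbit has period T, so by Kepler's third law a = (μT²/4π²)^(1/3).
μT²/4π² = 1.710×10¹⁰ × (2.878×10⁵)² / 39.48 = 3.587×10¹⁹ m³.
a = 3.298×10⁶ m = 3298.0 km.
Altitude h = a − R = 3298.0 − 221.5 = 3076.5 km.

h_sync ≈ 3080 km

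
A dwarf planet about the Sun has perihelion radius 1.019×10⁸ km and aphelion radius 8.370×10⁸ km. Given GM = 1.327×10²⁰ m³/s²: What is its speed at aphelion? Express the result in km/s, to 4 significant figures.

Semi-major axis a = (r_p + r_a)/2 = 4.6945×10⁸ km = 4.694×10¹¹ m.
Vis-viva: v² = μ(2/r − 1/a) = 1.327×10²⁰ × (2.389×10⁻¹² − 2.130×10⁻¹²) = 3.441×10⁷ m²/s².
v = 5866 m/s = 5.866 km/s.

v ≈ 5.866 km/s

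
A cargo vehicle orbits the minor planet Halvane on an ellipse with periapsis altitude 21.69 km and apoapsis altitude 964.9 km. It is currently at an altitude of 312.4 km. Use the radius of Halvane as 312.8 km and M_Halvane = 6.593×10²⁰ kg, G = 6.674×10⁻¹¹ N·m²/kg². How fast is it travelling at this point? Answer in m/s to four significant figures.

μ = GM = 6.674×10⁻¹¹ × 6.593×10²⁰ = 4.400×10¹⁰ m³/s².
r_p = 312.8 + 21.69 = 334.49 km = 3.3449×10⁵ m.
r_a = 312.8 + 964.9 = 1277.7 km = 1.2777×10⁶ m.
r = 312.8 + 312.4 = 625.20 km = 6.252×10⁵ m.
Semi-major axis a = (r_p + r_a)/2 = 806.10 km = 8.061×10⁵ m.
Vis-viva: v² = μ(2/r − 1/a) = 4.400×10¹⁰ × (3.199×10⁻⁶ − 1.241×10⁻⁶) = 8.617×10⁴ m²/s².
v = 293.6 m/s.

v ≈ 293.6 m/s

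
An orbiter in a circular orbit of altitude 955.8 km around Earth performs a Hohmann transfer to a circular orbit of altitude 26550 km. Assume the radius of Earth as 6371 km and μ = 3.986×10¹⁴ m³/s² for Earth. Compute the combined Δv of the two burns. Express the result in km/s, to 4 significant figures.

r₁ = 6371 + 955.8 = 7326.8 km = 7.3268×10⁶ m.
r₂ = 6371 + 26550 = 32921 km = 3.2921×10⁷ m.
Transfer ellipse a_t = (r₁ + r₂)/2 = 2.012×10⁷ m.
At r₁: circular v_c1 = √(μ/r₁) = 7376 m/s; transfer-perigee v_p = √[μ(2/r₁ − 1/a_t)] = 9434 m/s.
Δv₁ = v_p − v_c1 = 2058 m/s.
At r₂: circular v_c2 = √(μ/r₂) = 3480 m/s; transfer-apogee v_a = √[μ(2/r₂ − 1/a_t)] = 2100 m/s.
Δv₂ = v_c2 − v_a = 1380 m/s.
Total Δv = Δv₁ + Δv₂ = 3438 m/s = 3.438 km/s.

Δv_total ≈ 3.438 km/s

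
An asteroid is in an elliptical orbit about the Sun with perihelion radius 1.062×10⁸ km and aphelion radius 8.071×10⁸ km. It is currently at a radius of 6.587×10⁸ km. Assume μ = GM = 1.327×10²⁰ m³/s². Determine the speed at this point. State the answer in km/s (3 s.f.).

v ≈ 10.6 km/s

Semi-major axis a = (r_p + r_a)/2 = 4.5665×10⁸ km = 4.566×10¹¹ m.
Vis-viva: v² = μ(2/r − 1/a) = 1.327×10²⁰ × (3.036×10⁻¹² − 2.190×10⁻¹²) = 1.123×10⁸ m²/s².
v = 10600 m/s = 10.60 km/s.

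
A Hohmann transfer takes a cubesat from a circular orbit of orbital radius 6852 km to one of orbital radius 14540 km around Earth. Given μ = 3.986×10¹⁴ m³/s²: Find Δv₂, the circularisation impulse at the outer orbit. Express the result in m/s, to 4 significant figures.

Δv ≈ 1045 m/s

r₁ = 6852 km = 6.852×10⁶ m.
r₂ = 14540 km = 1.454×10⁷ m.
Transfer ellipse a_t = (r₁ + r₂)/2 = 1.070×10⁷ m.
At r₁: circular v_c1 = √(μ/r₁) = 7627 m/s; transfer-perigee v_p = √[μ(2/r₁ − 1/a_t)] = 8893 m/s.
At r₂: circular v_c2 = √(μ/r₂) = 5236 m/s; transfer-apogee v_a = √[μ(2/r₂ − 1/a_t)] = 4191 m/s.
Δv₂ = v_c2 − v_a = 1045 m/s.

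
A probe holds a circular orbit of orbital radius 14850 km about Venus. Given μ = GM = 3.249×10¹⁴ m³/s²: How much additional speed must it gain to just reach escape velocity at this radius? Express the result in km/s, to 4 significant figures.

Δv ≈ 1.937 km/s

r = 14850 km = 1.485×10⁷ m.
Circular speed v_c = √(μ/r) = 4677 m/s.
Escape speed v_esc = √(2μ/r) = √2 × v_c = 6615 m/s.
Δv = v_esc − v_c = 1937 m/s = 1.937 km/s.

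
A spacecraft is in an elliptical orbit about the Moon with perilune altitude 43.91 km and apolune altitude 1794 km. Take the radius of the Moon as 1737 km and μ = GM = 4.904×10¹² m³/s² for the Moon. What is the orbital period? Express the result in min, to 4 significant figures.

T ≈ 204.7 min

r_p = 1737 + 43.91 = 1780.9 km = 1.7809×10⁶ m.
r_a = 1737 + 1794 = 3531.0 km = 3.5310×10⁶ m.
Semi-major axis a = (r_p + r_a)/2 = (1780.9 + 3531.0)/2 = 2656.0 km = 2.656×10⁶ m.
By Kepler's third law T = 2π√(a³/μ) = 2π × 1.955×10³ = 1.228×10⁴ s.
= 204.7 min.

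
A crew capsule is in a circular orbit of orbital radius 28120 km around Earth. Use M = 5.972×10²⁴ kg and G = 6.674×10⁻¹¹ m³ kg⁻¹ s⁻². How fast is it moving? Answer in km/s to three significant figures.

v ≈ 3.76 km/s

μ = GM = 6.674×10⁻¹¹ × 5.972×10²⁴ = 3.986×10¹⁴ m³/s².
r = 28120 km = 2.812×10⁷ m.
For a circular orbit v = √(μ/r) = √(3.986×10¹⁴ / 2.812×10⁷) = √(1.417×10⁷) = 3765 m/s.
That is 3.765 km/s.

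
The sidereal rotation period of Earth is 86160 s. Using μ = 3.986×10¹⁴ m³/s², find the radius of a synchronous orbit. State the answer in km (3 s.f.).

r_sync ≈ 42200 km

A synchronous orbit has period T, so by Kepler's third law a = (μT²/4π²)^(1/3).
μT²/4π² = 3.986×10¹⁴ × (8.616×10⁴)² / 39.48 = 7.495×10²² m³.
a = 4.216×10⁷ m = 42163 km.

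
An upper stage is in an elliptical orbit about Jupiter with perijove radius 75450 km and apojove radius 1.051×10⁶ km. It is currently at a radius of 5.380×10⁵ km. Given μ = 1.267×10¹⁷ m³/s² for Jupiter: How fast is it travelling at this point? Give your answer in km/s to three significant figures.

v ≈ 15.7 km/s

Semi-major axis a = (r_p + r_a)/2 = 5.6322×10⁵ km = 5.632×10⁸ m.
Vis-viva: v² = μ(2/r − 1/a) = 1.267×10¹⁷ × (3.717×10⁻⁹ − 1.775×10⁻⁹) = 2.460×10⁸ m²/s².
v = 15690 m/s = 15.69 km/s.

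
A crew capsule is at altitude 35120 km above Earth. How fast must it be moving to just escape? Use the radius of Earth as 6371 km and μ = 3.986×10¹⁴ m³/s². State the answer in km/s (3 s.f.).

r = 6371 + 35120 = 41491 km = 4.1491×10⁷ m.
Escape speed v_esc = √(2μ/r) = √(2 × 3.986×10¹⁴ / 4.149×10⁷) = √(1.921×10⁷) = 4383 m/s.
= 4.383 km/s.

v_esc ≈ 4.38 km/s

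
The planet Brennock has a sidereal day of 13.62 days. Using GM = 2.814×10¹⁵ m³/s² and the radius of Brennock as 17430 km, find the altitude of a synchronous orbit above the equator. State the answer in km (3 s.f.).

T = 13.62 days = 1.177×10⁶ s.
A synchronous orbit has period T, so by Kepler's third law a = (μT²/4π²)^(1/3).
μT²/4π² = 2.814×10¹⁵ × (1.177×10⁶)² / 39.48 = 9.871×10²⁵ m³.
a = 4.621×10⁸ m = 4.6215×10⁵ km.
Altitude h = a − R = 4.6215×10⁵ − 17430 = 4.4472×10⁵ km.

h_sync ≈ 4.45×10⁵ km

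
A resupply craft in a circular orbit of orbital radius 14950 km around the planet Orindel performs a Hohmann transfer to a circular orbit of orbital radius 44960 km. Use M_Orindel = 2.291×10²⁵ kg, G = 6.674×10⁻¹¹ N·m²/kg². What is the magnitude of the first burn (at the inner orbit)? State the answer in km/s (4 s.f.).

Δv ≈ 2.277 km/s

μ = GM = 6.674×10⁻¹¹ × 2.291×10²⁵ = 1.529×10¹⁵ m³/s².
r₁ = 14950 km = 1.495×10⁷ m.
r₂ = 44960 km = 4.496×10⁷ m.
Transfer ellipse a_t = (r₁ + r₂)/2 = 2.996×10⁷ m.
At r₁: circular v_c1 = √(μ/r₁) = 10110 m/s; transfer-periapsis v_p = √[μ(2/r₁ − 1/a_t)] = 12390 m/s.
Δv₁ = v_p − v_c1 = 2277 m/s.
= 2.277 km/s.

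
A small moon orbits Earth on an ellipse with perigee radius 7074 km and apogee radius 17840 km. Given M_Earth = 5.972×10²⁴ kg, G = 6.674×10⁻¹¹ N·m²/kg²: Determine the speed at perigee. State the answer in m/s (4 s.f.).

v ≈ 8983 m/s

μ = GM = 6.674×10⁻¹¹ × 5.972×10²⁴ = 3.986×10¹⁴ m³/s².
Semi-major axis a = (r_p + r_a)/2 = 12457 km = 1.246×10⁷ m.
Vis-viva: v² = μ(2/r − 1/a) = 3.986×10¹⁴ × (2.827×10⁻⁷ − 8.028×10⁻⁸) = 8.069×10⁷ m²/s².
v = 8983 m/s.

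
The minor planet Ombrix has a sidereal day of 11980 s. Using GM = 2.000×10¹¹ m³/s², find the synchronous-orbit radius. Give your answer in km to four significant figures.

r_sync ≈ 899.2 km

A synchronous orbit has period T, so by Kepler's third law a = (μT²/4π²)^(1/3).
μT²/4π² = 2.000×10¹¹ × (1.198×10⁴)² / 39.48 = 7.271×10¹⁷ m³.
a = 8.992×10⁵ m = 899.21 km.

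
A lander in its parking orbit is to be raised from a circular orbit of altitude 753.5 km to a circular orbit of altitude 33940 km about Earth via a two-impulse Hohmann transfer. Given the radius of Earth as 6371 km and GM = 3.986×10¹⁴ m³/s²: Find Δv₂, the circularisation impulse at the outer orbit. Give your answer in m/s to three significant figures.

r₁ = 6371 + 753.5 = 7124.5 km = 7.1245×10⁶ m.
r₂ = 6371 + 33940 = 40311 km = 4.0311×10⁷ m.
Transfer ellipse a_t = (r₁ + r₂)/2 = 2.372×10⁷ m.
At r₁: circular v_c1 = √(μ/r₁) = 7480 m/s; transfer-perigee v_p = √[μ(2/r₁ − 1/a_t)] = 9751 m/s.
At r₂: circular v_c2 = √(μ/r₂) = 3145 m/s; transfer-apogee v_a = √[μ(2/r₂ − 1/a_t)] = 1723 m/s.
Δv₂ = v_c2 − v_a = 1421 m/s.

Δv ≈ 1420 m/s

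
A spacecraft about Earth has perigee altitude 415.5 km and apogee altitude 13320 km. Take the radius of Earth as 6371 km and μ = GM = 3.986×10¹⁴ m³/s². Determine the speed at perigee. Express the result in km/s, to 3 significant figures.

v ≈ 9.35 km/s

r_p = 6371 + 415.5 = 6786.5 km = 6.7865×10⁶ m.
r_a = 6371 + 13320 = 19691 km = 1.9691×10⁷ m.
Semi-major axis a = (r_p + r_a)/2 = 13239 km = 1.324×10⁷ m.
Vis-viva: v² = μ(2/r − 1/a) = 3.986×10¹⁴ × (2.947×10⁻⁷ − 7.554×10⁻⁸) = 8.736×10⁷ m²/s².
v = 9347 m/s = 9.347 km/s.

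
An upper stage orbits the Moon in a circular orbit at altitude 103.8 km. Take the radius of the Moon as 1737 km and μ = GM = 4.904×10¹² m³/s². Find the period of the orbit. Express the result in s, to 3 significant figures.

T ≈ 7090 s

r = 1737 + 103.8 = 1840.8 km = 1.8408×10⁶ m.
Kepler's third law: T = 2π√(r³/μ) = 2π√((1.841×10⁶)³ / 4.904×10¹²).
r³/μ = 1.272×10⁶ s², so T = 2π × 1.128×10³ = 7.086×10³ s.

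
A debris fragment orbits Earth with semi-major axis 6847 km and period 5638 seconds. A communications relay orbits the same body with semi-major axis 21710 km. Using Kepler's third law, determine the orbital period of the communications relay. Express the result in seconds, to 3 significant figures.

Kepler's third law: T² ∝ a³, so T₂ = T₁ (a₂/a₁)^(3/2).
a₂/a₁ = 3.171, (a₂/a₁)^(3/2) = 5.646.
T₂ = 5638 × 5.646 = 31830 seconds.

T₂ ≈ 31800 seconds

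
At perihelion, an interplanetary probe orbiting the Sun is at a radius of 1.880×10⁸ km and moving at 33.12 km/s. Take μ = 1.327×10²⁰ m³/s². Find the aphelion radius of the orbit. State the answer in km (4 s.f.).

r_p = 1.880×10¹¹ m.
Specific energy ε = v²/2 − μ/r = -1.574×10⁸ J/kg, so a = −μ/(2ε) = 4.216×10¹¹ m.
The apsides satisfy r_p + r_a = 2a, so the aphelion radius is 2a − r_p = 6.552×10¹¹ m = 6.5516×10⁸ km.

aphelion radius ≈ 6.552×10⁸ km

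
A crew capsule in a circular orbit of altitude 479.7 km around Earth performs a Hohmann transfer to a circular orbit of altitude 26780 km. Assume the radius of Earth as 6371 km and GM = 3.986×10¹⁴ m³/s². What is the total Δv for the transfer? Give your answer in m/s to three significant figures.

Δv_total ≈ 3630 m/s

r₁ = 6371 + 479.7 = 6850.7 km = 6.8507×10⁶ m.
r₂ = 6371 + 26780 = 33151 km = 3.3151×10⁷ m.
Transfer ellipse a_t = (r₁ + r₂)/2 = 2.000×10⁷ m.
At r₁: circular v_c1 = √(μ/r₁) = 7628 m/s; transfer-perigee v_p = √[μ(2/r₁ − 1/a_t)] = 9820 m/s.
Δv₁ = v_p − v_c1 = 2192 m/s.
At r₂: circular v_c2 = √(μ/r₂) = 3468 m/s; transfer-apogee v_a = √[μ(2/r₂ − 1/a_t)] = 2029 m/s.
Δv₂ = v_c2 − v_a = 1438 m/s.
Total Δv = Δv₁ + Δv₂ = 3631 m/s.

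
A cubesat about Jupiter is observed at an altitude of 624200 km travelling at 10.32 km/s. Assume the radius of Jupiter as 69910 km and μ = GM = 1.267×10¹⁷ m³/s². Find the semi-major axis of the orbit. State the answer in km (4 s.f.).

r = 69910 + 624200 = 6.9411×10⁵ km = 6.941×10⁸ m.
Specific orbital energy ε = v²/2 − μ/r = (10320)²/2 − 1.267×10¹⁷/6.941×10⁸ = -1.293×10⁸ J/kg.
Since ε = −μ/(2a), a = −μ/(2ε) = 4.900×10⁸ m = 4.9000×10⁵ km.

a ≈ 4.900×10⁵ km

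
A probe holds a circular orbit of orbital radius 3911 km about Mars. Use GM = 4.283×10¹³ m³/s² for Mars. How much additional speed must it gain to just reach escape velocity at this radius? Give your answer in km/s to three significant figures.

r = 3911 km = 3.911×10⁶ m.
Circular speed v_c = √(μ/r) = 3309 m/s.
Escape speed v_esc = √(2μ/r) = √2 × v_c = 4680 m/s.
Δv = v_esc − v_c = 1371 m/s = 1.371 km/s.

Δv ≈ 1.37 km/s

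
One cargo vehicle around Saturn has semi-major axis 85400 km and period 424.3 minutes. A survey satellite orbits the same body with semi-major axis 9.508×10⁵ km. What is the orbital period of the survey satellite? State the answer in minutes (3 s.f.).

Kepler's third law: T² ∝ a³, so T₂ = T₁ (a₂/a₁)^(3/2).
a₂/a₁ = 11.13, (a₂/a₁)^(3/2) = 37.15.
T₂ = 424.3 × 37.15 = 15760 minutes.

T₂ ≈ 15800 minutes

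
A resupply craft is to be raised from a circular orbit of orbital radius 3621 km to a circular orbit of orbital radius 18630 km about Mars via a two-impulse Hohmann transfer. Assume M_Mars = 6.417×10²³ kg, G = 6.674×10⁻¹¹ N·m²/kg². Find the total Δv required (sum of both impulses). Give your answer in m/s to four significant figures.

Δv_total ≈ 1662 m/s

μ = GM = 6.674×10⁻¹¹ × 6.417×10²³ = 4.283×10¹³ m³/s².
r₁ = 3621 km = 3.621×10⁶ m.
r₂ = 18630 km = 1.863×10⁷ m.
Transfer ellipse a_t = (r₁ + r₂)/2 = 1.113×10⁷ m.
At r₁: circular v_c1 = √(μ/r₁) = 3439 m/s; transfer-periapsis v_p = √[μ(2/r₁ − 1/a_t)] = 4450 m/s.
Δv₁ = v_p − v_c1 = 1011 m/s.
At r₂: circular v_c2 = √(μ/r₂) = 1516 m/s; transfer-apoapsis v_a = √[μ(2/r₂ − 1/a_t)] = 865.0 m/s.
Δv₂ = v_c2 − v_a = 651.2 m/s.
Total Δv = Δv₁ + Δv₂ = 1662 m/s.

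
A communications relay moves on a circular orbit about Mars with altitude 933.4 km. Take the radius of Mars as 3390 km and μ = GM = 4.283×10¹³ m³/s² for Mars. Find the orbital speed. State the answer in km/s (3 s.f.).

v ≈ 3.15 km/s

r = 3390 + 933.4 = 4323.4 km = 4.3234×10⁶ m.
For a circular orbit v = √(μ/r) = √(4.283×10¹³ / 4.323×10⁶) = √(9.907×10⁶) = 3147 m/s.
That is 3.147 km/s.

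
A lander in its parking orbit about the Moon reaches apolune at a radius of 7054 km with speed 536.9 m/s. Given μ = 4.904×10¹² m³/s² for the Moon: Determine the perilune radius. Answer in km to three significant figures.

r_a = 7.054×10⁶ m.
Specific energy ε = v²/2 − μ/r = -5.511×10⁵ J/kg, so a = −μ/(2ε) = 4.449×10⁶ m.
The apsides satisfy r_p + r_a = 2a, so the perilune radius is 2a − r_a = 1.845×10⁶ m = 1844.9 km.

perilune radius ≈ 1840 km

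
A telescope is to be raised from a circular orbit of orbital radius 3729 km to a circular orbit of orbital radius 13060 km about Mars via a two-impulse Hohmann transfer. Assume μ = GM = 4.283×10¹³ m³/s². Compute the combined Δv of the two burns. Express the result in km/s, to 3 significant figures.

r₁ = 3729 km = 3.729×10⁶ m.
r₂ = 13060 km = 1.306×10⁷ m.
Transfer ellipse a_t = (r₁ + r₂)/2 = 8.394×10⁶ m.
At r₁: circular v_c1 = √(μ/r₁) = 3389 m/s; transfer-periapsis v_p = √[μ(2/r₁ − 1/a_t)] = 4227 m/s.
Δv₁ = v_p − v_c1 = 838.1 m/s.
At r₂: circular v_c2 = √(μ/r₂) = 1811 m/s; transfer-apoapsis v_a = √[μ(2/r₂ − 1/a_t)] = 1207 m/s.
Δv₂ = v_c2 − v_a = 604.0 m/s.
Total Δv = Δv₁ + Δv₂ = 1442 m/s = 1.442 km/s.

Δv_total ≈ 1.44 km/s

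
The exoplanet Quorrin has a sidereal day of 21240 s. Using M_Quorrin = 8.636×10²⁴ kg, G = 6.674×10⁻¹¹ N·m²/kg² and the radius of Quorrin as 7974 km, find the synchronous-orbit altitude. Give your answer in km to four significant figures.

h_sync ≈ 10770 km

μ = GM = 6.674×10⁻¹¹ × 8.636×10²⁴ = 5.764×10¹⁴ m³/s².
A synchronous orbit has period T, so by Kepler's third law a = (μT²/4π²)^(1/3).
μT²/4π² = 5.764×10¹⁴ × (2.124×10⁴)² / 39.48 = 6.586×10²¹ m³.
a = 1.874×10⁷ m = 18745 km.
Altitude h = a − R = 18745 − 7974 = 10771 km.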